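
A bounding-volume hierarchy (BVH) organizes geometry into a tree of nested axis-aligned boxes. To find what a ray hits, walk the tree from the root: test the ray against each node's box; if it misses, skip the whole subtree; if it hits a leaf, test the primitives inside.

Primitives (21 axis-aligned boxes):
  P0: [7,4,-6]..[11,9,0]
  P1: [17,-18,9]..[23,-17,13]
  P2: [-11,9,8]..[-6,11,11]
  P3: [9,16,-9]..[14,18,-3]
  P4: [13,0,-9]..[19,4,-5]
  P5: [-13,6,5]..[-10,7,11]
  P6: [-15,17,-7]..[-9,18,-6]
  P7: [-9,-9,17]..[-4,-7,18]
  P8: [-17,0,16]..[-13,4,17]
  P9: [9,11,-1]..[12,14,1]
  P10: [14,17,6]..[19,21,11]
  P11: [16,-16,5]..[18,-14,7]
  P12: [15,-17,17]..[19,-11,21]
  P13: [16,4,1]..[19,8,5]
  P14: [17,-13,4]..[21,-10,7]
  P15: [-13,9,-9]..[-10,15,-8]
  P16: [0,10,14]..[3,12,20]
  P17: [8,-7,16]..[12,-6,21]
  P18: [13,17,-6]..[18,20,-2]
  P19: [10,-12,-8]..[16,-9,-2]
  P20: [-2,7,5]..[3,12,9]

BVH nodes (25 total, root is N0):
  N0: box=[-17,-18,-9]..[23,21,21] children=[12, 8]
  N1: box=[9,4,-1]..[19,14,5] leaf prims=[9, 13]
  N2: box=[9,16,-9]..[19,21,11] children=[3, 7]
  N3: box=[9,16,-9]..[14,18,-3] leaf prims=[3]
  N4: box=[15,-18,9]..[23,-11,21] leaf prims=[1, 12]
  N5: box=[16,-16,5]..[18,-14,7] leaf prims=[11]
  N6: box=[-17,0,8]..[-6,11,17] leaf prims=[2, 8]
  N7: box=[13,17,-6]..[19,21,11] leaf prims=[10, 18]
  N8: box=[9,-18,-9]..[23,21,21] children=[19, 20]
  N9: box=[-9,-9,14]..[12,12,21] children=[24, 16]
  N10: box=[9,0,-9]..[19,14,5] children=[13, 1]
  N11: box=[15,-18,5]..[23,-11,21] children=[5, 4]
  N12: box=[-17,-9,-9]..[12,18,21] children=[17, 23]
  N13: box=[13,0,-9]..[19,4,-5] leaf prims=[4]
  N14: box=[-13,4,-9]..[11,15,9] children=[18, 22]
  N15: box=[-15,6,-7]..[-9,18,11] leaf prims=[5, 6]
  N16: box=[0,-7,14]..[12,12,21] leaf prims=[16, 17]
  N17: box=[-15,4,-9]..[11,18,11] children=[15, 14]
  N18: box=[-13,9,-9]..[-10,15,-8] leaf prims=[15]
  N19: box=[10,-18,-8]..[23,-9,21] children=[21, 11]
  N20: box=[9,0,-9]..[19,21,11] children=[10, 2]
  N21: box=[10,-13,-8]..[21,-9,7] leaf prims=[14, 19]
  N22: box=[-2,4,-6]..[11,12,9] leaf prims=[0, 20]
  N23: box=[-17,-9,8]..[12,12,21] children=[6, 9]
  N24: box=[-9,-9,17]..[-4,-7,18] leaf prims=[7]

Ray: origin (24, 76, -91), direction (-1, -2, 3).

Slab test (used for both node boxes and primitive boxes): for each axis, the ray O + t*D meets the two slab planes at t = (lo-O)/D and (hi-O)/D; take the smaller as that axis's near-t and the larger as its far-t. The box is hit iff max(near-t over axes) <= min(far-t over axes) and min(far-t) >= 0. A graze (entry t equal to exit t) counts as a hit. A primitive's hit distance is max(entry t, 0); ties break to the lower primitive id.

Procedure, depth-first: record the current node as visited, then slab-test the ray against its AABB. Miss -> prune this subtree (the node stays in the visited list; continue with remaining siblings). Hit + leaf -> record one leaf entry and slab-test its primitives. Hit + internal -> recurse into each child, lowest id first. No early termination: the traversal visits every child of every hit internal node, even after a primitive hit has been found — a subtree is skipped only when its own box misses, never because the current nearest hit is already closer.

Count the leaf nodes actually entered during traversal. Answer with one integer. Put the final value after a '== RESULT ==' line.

Traverse from the root:
N0 x:[1,41] y:[55/2,47] z:[82/3,112/3] -> hit [55/2,112/3], descend [8, 12]
  N8 x:[1,15] y:[55/2,47] z:[82/3,112/3] -> miss, prune
  N12 x:[12,41] y:[29,85/2] z:[82/3,112/3] -> hit [29,112/3], descend [17, 23]
    N17 x:[13,39] y:[29,36] z:[82/3,34] -> hit [29,34], descend [14, 15]
      N14 x:[13,37] y:[61/2,36] z:[82/3,100/3] -> hit [61/2,100/3], descend [18, 22]
        N18 x:[34,37] y:[61/2,67/2] z:[82/3,83/3] -> miss, prune
        N22 x:[13,26] y:[32,36] z:[85/3,100/3] -> miss, prune
      N15 x:[33,39] y:[29,35] z:[28,34] -> hit [33,34] leaf, test {P5(miss), P6(miss)}
    N23 x:[12,41] y:[32,85/2] z:[33,112/3] -> hit [33,112/3], descend [6, 9]
      N6 x:[30,41] y:[65/2,38] z:[33,36] -> hit [33,36] leaf, test {P2@t=33, P8(miss)}
      N9 x:[12,33] y:[32,85/2] z:[35,112/3] -> miss, prune

Visited [0, 8, 12, 17, 14, 18, 22, 15, 23, 6, 9]. Tests: 11 box, 2 leaf. Nearest: P2.

== RESULT ==
2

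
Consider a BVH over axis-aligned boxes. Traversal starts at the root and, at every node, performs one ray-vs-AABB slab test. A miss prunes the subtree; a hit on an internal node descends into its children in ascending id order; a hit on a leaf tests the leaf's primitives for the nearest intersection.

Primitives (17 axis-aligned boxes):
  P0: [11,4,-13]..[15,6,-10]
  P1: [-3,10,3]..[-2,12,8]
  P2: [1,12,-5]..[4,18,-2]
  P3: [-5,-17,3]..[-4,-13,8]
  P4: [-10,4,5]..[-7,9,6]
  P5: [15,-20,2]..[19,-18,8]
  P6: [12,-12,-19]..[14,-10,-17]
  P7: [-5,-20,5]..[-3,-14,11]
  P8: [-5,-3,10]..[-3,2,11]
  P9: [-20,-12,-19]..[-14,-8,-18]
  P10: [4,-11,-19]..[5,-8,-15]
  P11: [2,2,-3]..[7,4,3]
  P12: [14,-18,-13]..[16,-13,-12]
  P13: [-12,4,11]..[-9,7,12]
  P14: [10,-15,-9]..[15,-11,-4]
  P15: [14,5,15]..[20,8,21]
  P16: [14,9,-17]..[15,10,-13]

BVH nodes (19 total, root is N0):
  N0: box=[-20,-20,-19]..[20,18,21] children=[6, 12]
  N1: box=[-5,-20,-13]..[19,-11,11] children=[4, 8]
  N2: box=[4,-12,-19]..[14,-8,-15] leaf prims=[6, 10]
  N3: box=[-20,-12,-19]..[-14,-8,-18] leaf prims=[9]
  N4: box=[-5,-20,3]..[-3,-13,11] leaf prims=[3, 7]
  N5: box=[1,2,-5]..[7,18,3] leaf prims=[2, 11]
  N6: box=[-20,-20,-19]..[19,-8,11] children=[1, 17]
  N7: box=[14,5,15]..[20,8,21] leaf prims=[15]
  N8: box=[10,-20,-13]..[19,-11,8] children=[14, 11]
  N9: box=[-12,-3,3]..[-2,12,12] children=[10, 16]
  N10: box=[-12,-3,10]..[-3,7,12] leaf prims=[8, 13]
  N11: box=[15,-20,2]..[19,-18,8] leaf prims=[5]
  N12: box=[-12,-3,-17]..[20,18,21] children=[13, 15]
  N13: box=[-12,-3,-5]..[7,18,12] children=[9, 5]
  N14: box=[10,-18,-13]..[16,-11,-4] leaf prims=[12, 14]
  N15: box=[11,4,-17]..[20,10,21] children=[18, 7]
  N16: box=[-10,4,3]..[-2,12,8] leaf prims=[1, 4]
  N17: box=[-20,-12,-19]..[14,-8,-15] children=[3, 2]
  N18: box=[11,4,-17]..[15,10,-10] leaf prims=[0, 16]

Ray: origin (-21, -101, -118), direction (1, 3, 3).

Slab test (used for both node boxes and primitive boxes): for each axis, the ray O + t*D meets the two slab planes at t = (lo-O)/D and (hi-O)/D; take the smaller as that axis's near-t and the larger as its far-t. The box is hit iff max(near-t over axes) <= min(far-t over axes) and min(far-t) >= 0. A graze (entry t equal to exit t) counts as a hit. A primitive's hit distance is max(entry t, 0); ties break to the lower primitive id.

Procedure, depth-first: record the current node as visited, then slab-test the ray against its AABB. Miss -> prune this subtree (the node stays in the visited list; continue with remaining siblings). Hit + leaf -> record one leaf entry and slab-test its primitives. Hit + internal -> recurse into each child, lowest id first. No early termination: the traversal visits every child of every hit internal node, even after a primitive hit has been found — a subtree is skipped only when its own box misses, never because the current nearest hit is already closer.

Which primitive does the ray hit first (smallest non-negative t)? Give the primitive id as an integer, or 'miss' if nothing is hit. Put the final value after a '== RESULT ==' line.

Trace the traversal:
N0 x:[1,41] y:[27,119/3] z:[33,139/3] -> hit [33,119/3], descend [6, 12]
  N6 x:[1,40] y:[27,31] z:[33,43] -> miss, prune
  N12 x:[9,41] y:[98/3,119/3] z:[101/3,139/3] -> hit [101/3,119/3], descend [13, 15]
    N13 x:[9,28] y:[98/3,119/3] z:[113/3,130/3] -> miss, prune
    N15 x:[32,41] y:[35,37] z:[101/3,139/3] -> hit [35,37], descend [7, 18]
      N7 x:[35,41] y:[106/3,109/3] z:[133/3,139/3] -> miss, prune
      N18 x:[32,36] y:[35,37] z:[101/3,36] -> hit [35,36] leaf, test {P0@t=35, P16(miss)}

order=[0, 6, 12, 13, 15, 7, 18]  |boxes|=7  |leaves|=1  hit=P0

== RESULT ==
0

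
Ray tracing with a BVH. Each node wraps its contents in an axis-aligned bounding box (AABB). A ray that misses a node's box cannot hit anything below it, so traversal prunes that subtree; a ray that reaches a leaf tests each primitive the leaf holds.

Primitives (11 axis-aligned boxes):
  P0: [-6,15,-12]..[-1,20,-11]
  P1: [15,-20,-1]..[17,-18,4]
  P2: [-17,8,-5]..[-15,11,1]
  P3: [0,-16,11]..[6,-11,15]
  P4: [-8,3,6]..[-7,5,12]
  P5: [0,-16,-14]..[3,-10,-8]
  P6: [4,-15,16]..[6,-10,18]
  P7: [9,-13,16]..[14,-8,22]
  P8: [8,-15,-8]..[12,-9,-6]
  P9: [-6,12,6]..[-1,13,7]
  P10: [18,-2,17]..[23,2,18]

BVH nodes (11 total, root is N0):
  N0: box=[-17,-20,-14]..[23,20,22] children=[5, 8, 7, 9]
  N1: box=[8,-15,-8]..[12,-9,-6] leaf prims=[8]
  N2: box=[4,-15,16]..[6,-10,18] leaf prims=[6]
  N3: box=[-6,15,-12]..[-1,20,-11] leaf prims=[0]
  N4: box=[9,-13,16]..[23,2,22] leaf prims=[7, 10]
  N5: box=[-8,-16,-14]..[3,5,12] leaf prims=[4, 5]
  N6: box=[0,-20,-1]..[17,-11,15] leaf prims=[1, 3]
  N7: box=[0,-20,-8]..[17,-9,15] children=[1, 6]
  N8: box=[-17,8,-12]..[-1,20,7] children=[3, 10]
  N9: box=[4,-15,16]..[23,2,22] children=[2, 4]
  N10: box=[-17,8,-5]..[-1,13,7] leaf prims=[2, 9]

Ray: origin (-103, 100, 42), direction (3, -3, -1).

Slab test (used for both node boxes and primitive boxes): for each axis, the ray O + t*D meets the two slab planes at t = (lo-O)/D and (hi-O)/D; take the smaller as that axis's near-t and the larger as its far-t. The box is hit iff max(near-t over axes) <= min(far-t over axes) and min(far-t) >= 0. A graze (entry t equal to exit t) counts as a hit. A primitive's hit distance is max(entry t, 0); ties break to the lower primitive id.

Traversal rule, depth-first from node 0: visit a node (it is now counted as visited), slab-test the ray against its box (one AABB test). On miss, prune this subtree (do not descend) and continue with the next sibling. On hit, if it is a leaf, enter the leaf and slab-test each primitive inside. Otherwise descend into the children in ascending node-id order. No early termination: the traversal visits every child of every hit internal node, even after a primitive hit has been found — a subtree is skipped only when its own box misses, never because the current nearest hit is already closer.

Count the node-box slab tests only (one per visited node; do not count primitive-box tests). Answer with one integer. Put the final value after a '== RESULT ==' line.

Trace the traversal:
N0 x:[86/3,42] y:[80/3,40] z:[20,56] -> hit [86/3,40], descend [5, 7, 8, 9]
  N5 x:[95/3,106/3] y:[95/3,116/3] z:[30,56] -> hit [95/3,106/3] leaf, test {P4@t=95/3, P5(miss)}
  N7 x:[103/3,40] y:[109/3,40] z:[27,50] -> hit [109/3,40], descend [1, 6]
    N1 x:[37,115/3] y:[109/3,115/3] z:[48,50] -> miss, prune
    N6 x:[103/3,40] y:[37,40] z:[27,43] -> hit [37,40] leaf, test {P1@t=118/3, P3(miss)}
  N8 x:[86/3,34] y:[80/3,92/3] z:[35,54] -> miss, prune
  N9 x:[107/3,42] y:[98/3,115/3] z:[20,26] -> miss, prune

order=[0, 5, 7, 1, 6, 8, 9]  |boxes|=7  |leaves|=2  hit=P4

== RESULT ==
7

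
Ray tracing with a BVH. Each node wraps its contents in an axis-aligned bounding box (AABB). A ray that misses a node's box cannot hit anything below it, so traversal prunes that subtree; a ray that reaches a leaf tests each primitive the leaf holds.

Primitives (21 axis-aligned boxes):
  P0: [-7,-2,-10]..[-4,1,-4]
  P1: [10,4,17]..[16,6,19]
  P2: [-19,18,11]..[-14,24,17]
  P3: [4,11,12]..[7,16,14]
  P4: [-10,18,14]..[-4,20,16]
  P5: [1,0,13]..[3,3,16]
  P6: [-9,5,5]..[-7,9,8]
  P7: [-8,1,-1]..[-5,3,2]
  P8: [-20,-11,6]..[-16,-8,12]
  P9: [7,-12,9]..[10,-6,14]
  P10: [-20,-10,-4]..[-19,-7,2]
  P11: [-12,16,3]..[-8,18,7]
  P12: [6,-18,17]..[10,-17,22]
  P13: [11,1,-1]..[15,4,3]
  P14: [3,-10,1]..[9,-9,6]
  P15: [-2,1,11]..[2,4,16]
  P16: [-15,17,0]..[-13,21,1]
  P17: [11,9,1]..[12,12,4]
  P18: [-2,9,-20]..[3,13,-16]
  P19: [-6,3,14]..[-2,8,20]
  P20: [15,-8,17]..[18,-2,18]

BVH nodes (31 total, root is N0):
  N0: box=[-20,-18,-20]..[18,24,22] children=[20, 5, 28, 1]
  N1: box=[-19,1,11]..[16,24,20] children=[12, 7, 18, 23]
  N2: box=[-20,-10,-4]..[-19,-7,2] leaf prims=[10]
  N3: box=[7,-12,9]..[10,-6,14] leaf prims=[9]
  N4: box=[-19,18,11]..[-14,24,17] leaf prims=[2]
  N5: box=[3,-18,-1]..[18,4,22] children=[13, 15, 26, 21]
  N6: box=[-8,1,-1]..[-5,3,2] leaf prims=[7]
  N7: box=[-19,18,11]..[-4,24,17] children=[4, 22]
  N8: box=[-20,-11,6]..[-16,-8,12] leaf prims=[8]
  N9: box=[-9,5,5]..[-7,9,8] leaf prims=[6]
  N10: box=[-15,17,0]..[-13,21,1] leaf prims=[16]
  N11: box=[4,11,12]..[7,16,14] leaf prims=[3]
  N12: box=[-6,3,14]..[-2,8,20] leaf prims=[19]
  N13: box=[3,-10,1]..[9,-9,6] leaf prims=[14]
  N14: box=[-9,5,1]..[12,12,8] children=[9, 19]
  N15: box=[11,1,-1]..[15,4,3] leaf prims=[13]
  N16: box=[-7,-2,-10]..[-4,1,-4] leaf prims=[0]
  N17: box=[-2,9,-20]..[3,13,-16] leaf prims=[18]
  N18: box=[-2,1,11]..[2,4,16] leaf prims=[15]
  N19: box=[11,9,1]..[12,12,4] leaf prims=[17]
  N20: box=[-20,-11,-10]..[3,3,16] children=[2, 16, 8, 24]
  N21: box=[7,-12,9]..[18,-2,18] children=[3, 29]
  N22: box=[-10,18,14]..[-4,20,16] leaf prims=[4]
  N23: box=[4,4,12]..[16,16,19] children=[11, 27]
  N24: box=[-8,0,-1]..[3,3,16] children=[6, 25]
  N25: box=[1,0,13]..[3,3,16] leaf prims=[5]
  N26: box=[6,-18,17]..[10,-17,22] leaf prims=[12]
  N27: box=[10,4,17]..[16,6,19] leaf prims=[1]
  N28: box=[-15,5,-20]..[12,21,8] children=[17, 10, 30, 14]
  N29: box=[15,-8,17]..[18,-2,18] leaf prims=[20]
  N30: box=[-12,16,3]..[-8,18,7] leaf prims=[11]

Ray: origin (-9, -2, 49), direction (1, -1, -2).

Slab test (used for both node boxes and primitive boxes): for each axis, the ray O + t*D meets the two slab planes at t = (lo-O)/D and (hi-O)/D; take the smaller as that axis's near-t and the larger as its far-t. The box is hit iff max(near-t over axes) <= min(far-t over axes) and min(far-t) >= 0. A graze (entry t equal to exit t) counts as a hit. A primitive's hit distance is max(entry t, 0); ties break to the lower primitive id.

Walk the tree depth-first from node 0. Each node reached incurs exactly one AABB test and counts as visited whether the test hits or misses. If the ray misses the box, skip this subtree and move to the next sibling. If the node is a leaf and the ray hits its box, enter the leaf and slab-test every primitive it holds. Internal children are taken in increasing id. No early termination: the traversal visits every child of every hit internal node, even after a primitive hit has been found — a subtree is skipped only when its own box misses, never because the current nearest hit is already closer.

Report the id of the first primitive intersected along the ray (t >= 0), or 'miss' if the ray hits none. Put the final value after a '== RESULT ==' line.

Traverse from the root:
N0 x:[-11,27] y:[-26,16] z:[27/2,69/2] -> hit [27/2,16], descend [1, 5, 20, 28]
  N1 x:[-10,25] y:[-26,-3] z:[29/2,19] -> miss, prune
  N5 x:[12,27] y:[-6,16] z:[27/2,25] -> hit [27/2,16], descend [13, 15, 21, 26]
    N13 x:[12,18] y:[7,8] z:[43/2,24] -> miss, prune
    N15 x:[20,24] y:[-6,-3] z:[23,25] -> miss, prune
    N21 x:[16,27] y:[0,10] z:[31/2,20] -> miss, prune
    N26 x:[15,19] y:[15,16] z:[27/2,16] -> hit [15,16] leaf, test {P12@t=15}
  N20 x:[-11,12] y:[-5,9] z:[33/2,59/2] -> miss, prune
  N28 x:[-6,21] y:[-23,-7] z:[41/2,69/2] -> miss, prune

order=[0, 1, 5, 13, 15, 21, 26, 20, 28]  |boxes|=9  |leaves|=1  hit=P12

== RESULT ==
12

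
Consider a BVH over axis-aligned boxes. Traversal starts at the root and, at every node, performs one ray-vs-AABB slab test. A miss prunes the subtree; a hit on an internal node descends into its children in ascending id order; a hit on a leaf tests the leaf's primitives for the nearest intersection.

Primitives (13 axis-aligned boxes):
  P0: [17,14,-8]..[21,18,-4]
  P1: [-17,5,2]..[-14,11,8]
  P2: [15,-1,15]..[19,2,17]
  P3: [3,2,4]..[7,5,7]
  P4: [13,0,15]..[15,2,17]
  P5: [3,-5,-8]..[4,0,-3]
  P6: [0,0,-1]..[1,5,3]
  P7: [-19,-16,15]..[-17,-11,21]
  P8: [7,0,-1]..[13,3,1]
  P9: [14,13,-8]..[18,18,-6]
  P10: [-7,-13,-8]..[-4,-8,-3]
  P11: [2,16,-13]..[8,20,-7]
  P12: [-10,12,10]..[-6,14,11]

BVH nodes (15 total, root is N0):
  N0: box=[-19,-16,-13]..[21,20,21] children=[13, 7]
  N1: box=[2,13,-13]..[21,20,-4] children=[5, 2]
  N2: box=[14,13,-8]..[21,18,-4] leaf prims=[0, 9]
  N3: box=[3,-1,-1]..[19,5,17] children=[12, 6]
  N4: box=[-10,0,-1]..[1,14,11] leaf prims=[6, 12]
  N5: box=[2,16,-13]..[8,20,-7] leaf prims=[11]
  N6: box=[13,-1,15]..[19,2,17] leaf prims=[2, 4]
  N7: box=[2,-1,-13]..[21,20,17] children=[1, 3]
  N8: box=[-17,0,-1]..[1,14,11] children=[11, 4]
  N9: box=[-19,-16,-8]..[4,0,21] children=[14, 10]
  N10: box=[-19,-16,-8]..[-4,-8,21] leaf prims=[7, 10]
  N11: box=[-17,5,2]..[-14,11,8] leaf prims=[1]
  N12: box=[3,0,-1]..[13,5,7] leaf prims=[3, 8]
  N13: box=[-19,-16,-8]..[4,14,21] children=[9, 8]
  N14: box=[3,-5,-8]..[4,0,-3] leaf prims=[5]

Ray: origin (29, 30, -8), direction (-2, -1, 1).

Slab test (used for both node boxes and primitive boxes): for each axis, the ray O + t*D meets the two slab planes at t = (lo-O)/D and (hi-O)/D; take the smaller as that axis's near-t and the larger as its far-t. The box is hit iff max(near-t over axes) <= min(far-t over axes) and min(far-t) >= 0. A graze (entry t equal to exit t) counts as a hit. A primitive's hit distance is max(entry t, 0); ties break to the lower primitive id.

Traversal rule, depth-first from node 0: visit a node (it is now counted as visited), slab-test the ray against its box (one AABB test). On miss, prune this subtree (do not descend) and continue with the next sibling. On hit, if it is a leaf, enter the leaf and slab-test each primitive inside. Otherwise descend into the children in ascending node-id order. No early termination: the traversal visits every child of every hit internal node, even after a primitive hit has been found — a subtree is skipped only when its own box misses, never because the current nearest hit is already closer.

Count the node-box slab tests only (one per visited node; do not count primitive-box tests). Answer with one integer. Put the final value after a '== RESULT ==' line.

Walk:
N0 x:[4,24] y:[10,46] z:[-5,29] -> hit [10,24], descend [7, 13]
  N7 x:[4,27/2] y:[10,31] z:[-5,25] -> hit [10,27/2], descend [1, 3]
    N1 x:[4,27/2] y:[10,17] z:[-5,4] -> miss, prune
    N3 x:[5,13] y:[25,31] z:[7,25] -> miss, prune
  N13 x:[25/2,24] y:[16,46] z:[0,29] -> hit [16,24], descend [8, 9]
    N8 x:[14,23] y:[16,30] z:[7,19] -> hit [16,19], descend [4, 11]
      N4 x:[14,39/2] y:[16,30] z:[7,19] -> hit [16,19] leaf, test {P6(miss), P12@t=18}
      N11 x:[43/2,23] y:[19,25] z:[10,16] -> miss, prune
    N9 x:[25/2,24] y:[30,46] z:[0,29] -> miss, prune

9 AABB tests over nodes [0, 7, 1, 3, 13, 8, 4, 11, 9]; 1 leaf entered; closest P12.

== RESULT ==
9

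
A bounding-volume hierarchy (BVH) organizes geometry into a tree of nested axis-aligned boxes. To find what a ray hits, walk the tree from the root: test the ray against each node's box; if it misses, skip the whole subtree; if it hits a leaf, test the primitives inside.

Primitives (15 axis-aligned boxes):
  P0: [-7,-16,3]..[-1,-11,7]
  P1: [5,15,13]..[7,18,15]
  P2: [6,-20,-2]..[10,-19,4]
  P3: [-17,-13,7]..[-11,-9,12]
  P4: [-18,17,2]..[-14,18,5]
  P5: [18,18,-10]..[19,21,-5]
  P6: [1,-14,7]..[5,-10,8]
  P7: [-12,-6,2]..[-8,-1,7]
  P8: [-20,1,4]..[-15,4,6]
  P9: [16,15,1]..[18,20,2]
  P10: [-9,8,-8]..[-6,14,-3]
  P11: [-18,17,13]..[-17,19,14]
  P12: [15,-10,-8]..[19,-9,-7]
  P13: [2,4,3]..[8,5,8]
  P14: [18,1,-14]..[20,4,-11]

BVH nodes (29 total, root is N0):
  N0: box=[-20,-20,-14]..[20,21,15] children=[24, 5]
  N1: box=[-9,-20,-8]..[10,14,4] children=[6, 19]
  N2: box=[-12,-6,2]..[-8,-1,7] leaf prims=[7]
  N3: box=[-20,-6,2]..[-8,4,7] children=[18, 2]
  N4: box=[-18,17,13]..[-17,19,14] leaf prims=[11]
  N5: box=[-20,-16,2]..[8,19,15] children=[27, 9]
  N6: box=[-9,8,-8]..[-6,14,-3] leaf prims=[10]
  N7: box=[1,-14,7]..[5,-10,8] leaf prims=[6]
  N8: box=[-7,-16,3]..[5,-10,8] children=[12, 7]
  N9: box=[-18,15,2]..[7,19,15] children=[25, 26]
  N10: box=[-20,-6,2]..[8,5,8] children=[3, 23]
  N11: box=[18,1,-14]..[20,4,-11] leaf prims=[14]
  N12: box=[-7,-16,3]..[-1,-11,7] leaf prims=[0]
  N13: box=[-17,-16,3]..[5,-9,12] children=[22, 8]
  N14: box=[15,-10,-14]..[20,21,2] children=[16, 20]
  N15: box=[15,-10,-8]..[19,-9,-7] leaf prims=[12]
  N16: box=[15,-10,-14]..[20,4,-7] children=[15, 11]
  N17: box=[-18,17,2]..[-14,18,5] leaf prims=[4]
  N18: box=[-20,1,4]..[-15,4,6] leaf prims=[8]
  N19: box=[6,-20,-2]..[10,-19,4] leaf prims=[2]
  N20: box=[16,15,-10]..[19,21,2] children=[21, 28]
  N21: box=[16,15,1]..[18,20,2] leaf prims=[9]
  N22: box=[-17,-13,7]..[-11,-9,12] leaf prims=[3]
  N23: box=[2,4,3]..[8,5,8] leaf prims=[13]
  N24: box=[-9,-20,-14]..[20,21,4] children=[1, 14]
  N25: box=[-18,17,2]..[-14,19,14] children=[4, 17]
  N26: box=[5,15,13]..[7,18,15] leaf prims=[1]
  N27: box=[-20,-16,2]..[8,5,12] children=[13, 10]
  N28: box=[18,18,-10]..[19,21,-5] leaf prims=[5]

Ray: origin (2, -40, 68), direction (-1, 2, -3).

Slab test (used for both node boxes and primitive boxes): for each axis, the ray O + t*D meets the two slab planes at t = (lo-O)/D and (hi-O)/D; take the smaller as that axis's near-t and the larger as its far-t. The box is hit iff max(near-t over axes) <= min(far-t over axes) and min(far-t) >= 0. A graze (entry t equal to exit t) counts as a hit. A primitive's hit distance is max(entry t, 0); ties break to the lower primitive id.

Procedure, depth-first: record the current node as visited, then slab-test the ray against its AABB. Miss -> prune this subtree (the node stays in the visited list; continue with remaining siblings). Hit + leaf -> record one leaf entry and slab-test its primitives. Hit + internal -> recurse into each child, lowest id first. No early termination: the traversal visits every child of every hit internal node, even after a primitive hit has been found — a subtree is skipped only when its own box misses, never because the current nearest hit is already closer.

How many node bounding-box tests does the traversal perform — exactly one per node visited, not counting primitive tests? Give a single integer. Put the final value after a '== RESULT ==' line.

Walk:
N0 x:[-18,22] y:[10,61/2] z:[53/3,82/3] -> hit [53/3,22], descend [5, 24]
  N5 x:[-6,22] y:[12,59/2] z:[53/3,22] -> hit [53/3,22], descend [9, 27]
    N9 x:[-5,20] y:[55/2,59/2] z:[53/3,22] -> miss, prune
    N27 x:[-6,22] y:[12,45/2] z:[56/3,22] -> hit [56/3,22], descend [10, 13]
      N10 x:[-6,22] y:[17,45/2] z:[20,22] -> hit [20,22], descend [3, 23]
        N3 x:[10,22] y:[17,22] z:[61/3,22] -> hit [61/3,22], descend [2, 18]
          N2 x:[10,14] y:[17,39/2] z:[61/3,22] -> miss, prune
          N18 x:[17,22] y:[41/2,22] z:[62/3,64/3] -> hit [62/3,64/3] leaf, test {P8@t=62/3}
        N23 x:[-6,0] y:[22,45/2] z:[20,65/3] -> miss, prune
      N13 x:[-3,19] y:[12,31/2] z:[56/3,65/3] -> miss, prune
  N24 x:[-18,11] y:[10,61/2] z:[64/3,82/3] -> miss, prune

Summary -> nodes [0, 5, 9, 27, 10, 3, 2, 18, 23, 13, 24]; box-tests=11; leaf-entries=1; first=P8

== RESULT ==
11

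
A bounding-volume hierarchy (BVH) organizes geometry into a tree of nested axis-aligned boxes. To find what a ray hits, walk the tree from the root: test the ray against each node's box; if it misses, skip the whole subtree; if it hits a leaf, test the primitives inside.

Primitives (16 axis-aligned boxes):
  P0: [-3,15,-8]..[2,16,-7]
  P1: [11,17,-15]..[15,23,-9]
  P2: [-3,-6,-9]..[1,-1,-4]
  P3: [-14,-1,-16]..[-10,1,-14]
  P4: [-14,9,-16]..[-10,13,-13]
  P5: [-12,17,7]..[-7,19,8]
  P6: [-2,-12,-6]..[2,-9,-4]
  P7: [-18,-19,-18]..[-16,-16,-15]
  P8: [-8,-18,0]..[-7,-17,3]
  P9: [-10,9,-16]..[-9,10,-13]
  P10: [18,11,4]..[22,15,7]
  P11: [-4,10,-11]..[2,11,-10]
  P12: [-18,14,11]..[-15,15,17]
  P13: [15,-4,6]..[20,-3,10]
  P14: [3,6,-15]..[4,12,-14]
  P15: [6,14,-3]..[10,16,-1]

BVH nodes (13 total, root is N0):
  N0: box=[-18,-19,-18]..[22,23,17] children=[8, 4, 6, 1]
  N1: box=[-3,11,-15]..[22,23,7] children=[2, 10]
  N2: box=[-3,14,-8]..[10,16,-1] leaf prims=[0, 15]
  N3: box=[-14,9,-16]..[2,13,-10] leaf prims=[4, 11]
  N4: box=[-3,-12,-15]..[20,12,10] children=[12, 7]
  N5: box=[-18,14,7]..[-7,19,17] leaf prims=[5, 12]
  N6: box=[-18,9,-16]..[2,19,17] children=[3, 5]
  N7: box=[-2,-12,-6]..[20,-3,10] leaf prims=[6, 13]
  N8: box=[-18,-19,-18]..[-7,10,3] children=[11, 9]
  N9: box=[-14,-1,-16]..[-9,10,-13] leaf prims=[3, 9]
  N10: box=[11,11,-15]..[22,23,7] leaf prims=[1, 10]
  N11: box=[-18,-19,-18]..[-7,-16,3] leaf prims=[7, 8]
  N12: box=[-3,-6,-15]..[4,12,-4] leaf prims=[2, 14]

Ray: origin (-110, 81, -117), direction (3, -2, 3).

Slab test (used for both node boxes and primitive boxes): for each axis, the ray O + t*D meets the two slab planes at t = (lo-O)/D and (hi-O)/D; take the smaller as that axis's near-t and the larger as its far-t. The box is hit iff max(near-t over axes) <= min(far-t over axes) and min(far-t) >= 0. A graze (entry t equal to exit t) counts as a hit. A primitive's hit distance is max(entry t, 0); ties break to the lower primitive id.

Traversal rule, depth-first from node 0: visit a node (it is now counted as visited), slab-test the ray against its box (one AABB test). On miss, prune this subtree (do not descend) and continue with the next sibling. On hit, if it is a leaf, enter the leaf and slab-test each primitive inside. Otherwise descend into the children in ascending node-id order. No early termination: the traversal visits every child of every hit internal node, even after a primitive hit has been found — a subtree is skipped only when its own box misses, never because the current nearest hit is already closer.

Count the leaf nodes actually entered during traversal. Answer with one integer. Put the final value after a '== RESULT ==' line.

Walk:
N0 x:[92/3,44] y:[29,50] z:[33,134/3] -> hit [33,44], descend [1, 4, 6, 8]
  N1 x:[107/3,44] y:[29,35] z:[34,124/3] -> miss, prune
  N4 x:[107/3,130/3] y:[69/2,93/2] z:[34,127/3] -> hit [107/3,127/3], descend [7, 12]
    N7 x:[36,130/3] y:[42,93/2] z:[37,127/3] -> hit [42,127/3] leaf, test {P6(miss), P13@t=42}
    N12 x:[107/3,38] y:[69/2,87/2] z:[34,113/3] -> hit [107/3,113/3] leaf, test {P2(miss), P14(miss)}
  N6 x:[92/3,112/3] y:[31,36] z:[101/3,134/3] -> hit [101/3,36], descend [3, 5]
    N3 x:[32,112/3] y:[34,36] z:[101/3,107/3] -> hit [34,107/3] leaf, test {P4(miss), P11@t=106/3}
    N5 x:[92/3,103/3] y:[31,67/2] z:[124/3,134/3] -> miss, prune
  N8 x:[92/3,103/3] y:[71/2,50] z:[33,40] -> miss, prune

Visited [0, 1, 4, 7, 12, 6, 3, 5, 8]. Tests: 9 box, 3 leaf. Nearest: P11.

== RESULT ==
3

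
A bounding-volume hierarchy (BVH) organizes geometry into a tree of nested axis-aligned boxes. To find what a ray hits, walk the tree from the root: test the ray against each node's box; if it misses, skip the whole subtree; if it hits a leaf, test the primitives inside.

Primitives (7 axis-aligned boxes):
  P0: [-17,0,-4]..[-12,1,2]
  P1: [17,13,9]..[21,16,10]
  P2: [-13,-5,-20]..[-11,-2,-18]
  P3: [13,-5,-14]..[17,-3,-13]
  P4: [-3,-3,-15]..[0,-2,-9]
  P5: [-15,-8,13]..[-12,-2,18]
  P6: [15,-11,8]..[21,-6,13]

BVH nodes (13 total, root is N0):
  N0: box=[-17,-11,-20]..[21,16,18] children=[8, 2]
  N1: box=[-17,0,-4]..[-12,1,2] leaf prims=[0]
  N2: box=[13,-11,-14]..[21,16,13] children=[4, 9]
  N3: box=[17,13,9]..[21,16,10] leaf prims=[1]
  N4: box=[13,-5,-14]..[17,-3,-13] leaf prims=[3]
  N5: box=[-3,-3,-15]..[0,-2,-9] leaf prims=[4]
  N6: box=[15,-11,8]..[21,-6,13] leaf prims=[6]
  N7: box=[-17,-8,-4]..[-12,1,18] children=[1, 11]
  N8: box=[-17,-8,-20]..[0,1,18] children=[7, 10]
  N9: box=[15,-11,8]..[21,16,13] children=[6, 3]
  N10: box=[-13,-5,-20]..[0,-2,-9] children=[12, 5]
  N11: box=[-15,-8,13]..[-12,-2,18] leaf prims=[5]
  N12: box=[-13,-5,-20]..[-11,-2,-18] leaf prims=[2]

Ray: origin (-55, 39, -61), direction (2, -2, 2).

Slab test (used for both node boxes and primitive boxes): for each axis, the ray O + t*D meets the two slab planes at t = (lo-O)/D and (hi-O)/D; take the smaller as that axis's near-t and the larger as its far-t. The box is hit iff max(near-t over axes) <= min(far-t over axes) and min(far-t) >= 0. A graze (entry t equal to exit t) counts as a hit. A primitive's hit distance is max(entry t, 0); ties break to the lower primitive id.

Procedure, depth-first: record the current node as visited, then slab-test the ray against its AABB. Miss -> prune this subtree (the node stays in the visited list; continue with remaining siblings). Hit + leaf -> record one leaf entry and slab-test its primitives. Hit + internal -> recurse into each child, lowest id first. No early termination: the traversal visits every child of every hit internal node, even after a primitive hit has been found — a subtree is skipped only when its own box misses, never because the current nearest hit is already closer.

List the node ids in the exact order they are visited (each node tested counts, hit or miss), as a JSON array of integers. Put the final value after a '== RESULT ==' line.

Traverse from the root:
N0 x:[19,38] y:[23/2,25] z:[41/2,79/2] -> hit [41/2,25], descend [2, 8]
  N2 x:[34,38] y:[23/2,25] z:[47/2,37] -> miss, prune
  N8 x:[19,55/2] y:[19,47/2] z:[41/2,79/2] -> hit [41/2,47/2], descend [7, 10]
    N7 x:[19,43/2] y:[19,47/2] z:[57/2,79/2] -> miss, prune
    N10 x:[21,55/2] y:[41/2,22] z:[41/2,26] -> hit [21,22], descend [5, 12]
      N5 x:[26,55/2] y:[41/2,21] z:[23,26] -> miss, prune
      N12 x:[21,22] y:[41/2,22] z:[41/2,43/2] -> hit [21,43/2] leaf, test {P2@t=21}

7 AABB tests over nodes [0, 2, 8, 7, 10, 5, 12]; 1 leaf entered; closest P2.

== RESULT ==
[0, 2, 8, 7, 10, 5, 12]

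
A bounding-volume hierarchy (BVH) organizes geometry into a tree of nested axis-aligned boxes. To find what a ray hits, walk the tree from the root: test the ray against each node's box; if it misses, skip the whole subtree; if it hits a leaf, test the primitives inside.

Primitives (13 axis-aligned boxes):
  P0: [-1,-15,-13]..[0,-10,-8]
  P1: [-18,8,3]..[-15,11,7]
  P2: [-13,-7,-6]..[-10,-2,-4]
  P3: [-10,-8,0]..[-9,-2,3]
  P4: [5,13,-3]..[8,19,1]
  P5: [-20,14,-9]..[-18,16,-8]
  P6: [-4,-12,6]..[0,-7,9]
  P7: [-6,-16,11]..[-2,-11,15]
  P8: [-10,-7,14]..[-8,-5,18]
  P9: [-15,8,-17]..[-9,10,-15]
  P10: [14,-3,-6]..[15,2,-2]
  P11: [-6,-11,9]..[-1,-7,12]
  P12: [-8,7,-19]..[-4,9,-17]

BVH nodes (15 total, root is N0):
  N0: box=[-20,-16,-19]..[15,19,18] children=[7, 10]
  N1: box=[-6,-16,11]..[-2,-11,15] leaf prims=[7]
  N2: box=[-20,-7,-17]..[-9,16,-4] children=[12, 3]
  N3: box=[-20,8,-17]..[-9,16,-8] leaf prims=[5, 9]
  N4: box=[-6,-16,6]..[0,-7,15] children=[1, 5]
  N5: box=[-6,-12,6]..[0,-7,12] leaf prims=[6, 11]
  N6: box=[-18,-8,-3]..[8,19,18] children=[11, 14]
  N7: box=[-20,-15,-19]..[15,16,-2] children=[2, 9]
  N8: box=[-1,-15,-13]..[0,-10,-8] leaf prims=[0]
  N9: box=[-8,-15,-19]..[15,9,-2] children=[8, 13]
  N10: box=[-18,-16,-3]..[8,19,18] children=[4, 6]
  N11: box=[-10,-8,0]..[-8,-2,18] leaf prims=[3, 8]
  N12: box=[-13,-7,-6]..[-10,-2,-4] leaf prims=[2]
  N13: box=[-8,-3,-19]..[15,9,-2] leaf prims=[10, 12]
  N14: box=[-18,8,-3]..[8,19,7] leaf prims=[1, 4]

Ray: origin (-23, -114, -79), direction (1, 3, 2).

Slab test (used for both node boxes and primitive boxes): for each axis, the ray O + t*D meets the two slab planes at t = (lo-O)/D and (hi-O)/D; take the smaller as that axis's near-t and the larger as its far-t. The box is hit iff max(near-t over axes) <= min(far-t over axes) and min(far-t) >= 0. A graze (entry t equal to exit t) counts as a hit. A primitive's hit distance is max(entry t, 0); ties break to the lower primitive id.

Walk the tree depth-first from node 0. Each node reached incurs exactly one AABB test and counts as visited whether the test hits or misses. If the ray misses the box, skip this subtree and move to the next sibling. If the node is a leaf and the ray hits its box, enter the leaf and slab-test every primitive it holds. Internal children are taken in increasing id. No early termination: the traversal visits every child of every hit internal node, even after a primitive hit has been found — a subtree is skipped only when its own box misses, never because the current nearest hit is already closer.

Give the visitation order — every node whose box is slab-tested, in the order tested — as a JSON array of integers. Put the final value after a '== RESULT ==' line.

Traverse from the root:
N0 x:[3,38] y:[98/3,133/3] z:[30,97/2] -> hit [98/3,38], descend [7, 10]
  N7 x:[3,38] y:[33,130/3] z:[30,77/2] -> hit [33,38], descend [2, 9]
    N2 x:[3,14] y:[107/3,130/3] z:[31,75/2] -> miss, prune
    N9 x:[15,38] y:[33,41] z:[30,77/2] -> hit [33,38], descend [8, 13]
      N8 x:[22,23] y:[33,104/3] z:[33,71/2] -> miss, prune
      N13 x:[15,38] y:[37,41] z:[30,77/2] -> hit [37,38] leaf, test {P10@t=37, P12(miss)}
  N10 x:[5,31] y:[98/3,133/3] z:[38,97/2] -> miss, prune

order=[0, 7, 2, 9, 8, 13, 10]  |boxes|=7  |leaves|=1  hit=P10

== RESULT ==
[0, 7, 2, 9, 8, 13, 10]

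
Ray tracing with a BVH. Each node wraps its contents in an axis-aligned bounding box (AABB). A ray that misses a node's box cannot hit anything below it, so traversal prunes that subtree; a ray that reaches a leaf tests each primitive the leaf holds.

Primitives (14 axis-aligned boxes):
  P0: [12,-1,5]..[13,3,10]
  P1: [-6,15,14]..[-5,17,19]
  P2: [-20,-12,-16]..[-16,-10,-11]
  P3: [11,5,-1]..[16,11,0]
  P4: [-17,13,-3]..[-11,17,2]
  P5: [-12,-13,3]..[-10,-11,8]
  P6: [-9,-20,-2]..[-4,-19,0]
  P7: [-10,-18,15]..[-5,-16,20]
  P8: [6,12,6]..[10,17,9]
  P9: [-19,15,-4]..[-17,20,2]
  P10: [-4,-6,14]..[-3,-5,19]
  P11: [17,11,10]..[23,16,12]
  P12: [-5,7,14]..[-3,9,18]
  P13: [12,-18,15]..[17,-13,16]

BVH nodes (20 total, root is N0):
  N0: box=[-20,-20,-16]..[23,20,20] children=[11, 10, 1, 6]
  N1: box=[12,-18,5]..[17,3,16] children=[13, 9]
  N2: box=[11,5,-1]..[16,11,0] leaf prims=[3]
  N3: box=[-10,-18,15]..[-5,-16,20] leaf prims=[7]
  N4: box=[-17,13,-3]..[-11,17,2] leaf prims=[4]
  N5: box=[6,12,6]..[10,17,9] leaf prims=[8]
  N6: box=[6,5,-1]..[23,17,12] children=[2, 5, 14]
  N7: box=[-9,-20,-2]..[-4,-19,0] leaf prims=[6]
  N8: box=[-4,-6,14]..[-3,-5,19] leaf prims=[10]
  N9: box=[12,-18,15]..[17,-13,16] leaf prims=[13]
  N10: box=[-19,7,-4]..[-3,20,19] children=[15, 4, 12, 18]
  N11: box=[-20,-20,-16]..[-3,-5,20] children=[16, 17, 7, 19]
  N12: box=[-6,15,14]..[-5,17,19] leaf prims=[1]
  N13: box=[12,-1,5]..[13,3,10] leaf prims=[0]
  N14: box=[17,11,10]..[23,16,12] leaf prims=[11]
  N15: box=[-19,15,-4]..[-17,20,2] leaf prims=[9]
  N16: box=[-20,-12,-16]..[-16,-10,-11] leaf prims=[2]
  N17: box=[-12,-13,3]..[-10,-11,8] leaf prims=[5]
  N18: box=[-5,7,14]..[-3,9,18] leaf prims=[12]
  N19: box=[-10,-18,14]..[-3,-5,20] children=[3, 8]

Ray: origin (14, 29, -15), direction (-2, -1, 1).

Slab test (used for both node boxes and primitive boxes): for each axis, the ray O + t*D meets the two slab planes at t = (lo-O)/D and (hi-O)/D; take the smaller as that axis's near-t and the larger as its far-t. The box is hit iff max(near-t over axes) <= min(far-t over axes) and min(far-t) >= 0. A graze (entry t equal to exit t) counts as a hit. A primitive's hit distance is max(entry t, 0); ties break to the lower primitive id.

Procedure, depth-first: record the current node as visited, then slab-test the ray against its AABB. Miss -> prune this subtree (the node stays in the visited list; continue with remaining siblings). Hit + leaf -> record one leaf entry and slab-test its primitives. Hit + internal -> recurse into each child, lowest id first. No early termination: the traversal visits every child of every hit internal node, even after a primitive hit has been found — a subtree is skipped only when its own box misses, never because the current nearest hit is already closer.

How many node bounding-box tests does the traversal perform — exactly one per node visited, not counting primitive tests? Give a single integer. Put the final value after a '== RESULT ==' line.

Traverse from the root:
N0 x:[-9/2,17] y:[9,49] z:[-1,35] -> hit [9,17], descend [1, 6, 10, 11]
  N1 x:[-3/2,1] y:[26,47] z:[20,31] -> miss, prune
  N6 x:[-9/2,4] y:[12,24] z:[14,27] -> miss, prune
  N10 x:[17/2,33/2] y:[9,22] z:[11,34] -> hit [11,33/2], descend [4, 12, 15, 18]
    N4 x:[25/2,31/2] y:[12,16] z:[12,17] -> hit [25/2,31/2] leaf, test {P4@t=25/2}
    N12 x:[19/2,10] y:[12,14] z:[29,34] -> miss, prune
    N15 x:[31/2,33/2] y:[9,14] z:[11,17] -> miss, prune
    N18 x:[17/2,19/2] y:[20,22] z:[29,33] -> miss, prune
  N11 x:[17/2,17] y:[34,49] z:[-1,35] -> miss, prune

Visited [0, 1, 6, 10, 4, 12, 15, 18, 11]. Tests: 9 box, 1 leaf. Nearest: P4.

== RESULT ==
9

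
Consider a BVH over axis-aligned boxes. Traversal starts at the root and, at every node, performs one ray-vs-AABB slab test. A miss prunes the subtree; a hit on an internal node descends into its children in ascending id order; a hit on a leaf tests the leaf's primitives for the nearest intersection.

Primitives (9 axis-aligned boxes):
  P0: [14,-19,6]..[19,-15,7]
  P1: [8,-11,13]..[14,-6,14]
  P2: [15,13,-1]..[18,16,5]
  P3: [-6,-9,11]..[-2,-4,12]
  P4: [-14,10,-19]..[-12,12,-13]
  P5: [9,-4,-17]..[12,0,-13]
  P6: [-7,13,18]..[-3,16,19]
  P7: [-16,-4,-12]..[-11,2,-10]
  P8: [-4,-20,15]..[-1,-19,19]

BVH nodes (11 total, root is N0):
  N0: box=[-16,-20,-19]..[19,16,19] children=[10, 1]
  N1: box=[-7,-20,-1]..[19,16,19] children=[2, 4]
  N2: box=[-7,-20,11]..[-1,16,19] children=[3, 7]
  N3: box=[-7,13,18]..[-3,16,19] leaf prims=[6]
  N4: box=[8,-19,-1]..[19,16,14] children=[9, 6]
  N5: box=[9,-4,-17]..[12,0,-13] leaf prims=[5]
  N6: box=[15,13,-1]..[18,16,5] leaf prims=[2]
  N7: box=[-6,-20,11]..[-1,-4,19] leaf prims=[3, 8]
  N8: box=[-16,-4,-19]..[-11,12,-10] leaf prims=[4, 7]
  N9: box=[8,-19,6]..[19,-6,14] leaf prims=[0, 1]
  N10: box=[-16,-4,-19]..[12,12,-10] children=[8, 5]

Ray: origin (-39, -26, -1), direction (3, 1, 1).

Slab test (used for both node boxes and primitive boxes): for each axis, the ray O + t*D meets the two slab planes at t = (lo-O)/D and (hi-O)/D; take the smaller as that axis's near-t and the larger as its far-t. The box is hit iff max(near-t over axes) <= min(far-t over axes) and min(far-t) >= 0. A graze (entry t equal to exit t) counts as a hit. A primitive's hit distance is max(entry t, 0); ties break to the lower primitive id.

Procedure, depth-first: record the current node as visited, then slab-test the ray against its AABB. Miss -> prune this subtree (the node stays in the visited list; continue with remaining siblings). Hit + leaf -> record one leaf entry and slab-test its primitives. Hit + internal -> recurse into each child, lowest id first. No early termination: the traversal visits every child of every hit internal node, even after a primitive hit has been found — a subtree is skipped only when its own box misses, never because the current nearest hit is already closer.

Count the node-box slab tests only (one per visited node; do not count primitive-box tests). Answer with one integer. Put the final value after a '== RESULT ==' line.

Trace the traversal:
N0 x:[23/3,58/3] y:[6,42] z:[-18,20] -> hit [23/3,58/3], descend [1, 10]
  N1 x:[32/3,58/3] y:[6,42] z:[0,20] -> hit [32/3,58/3], descend [2, 4]
    N2 x:[32/3,38/3] y:[6,42] z:[12,20] -> hit [12,38/3], descend [3, 7]
      N3 x:[32/3,12] y:[39,42] z:[19,20] -> miss, prune
      N7 x:[11,38/3] y:[6,22] z:[12,20] -> hit [12,38/3] leaf, test {P3(miss), P8(miss)}
    N4 x:[47/3,58/3] y:[7,42] z:[0,15] -> miss, prune
  N10 x:[23/3,17] y:[22,38] z:[-18,-9] -> miss, prune

order=[0, 1, 2, 3, 7, 4, 10]  |boxes|=7  |leaves|=1  hit=miss

== RESULT ==
7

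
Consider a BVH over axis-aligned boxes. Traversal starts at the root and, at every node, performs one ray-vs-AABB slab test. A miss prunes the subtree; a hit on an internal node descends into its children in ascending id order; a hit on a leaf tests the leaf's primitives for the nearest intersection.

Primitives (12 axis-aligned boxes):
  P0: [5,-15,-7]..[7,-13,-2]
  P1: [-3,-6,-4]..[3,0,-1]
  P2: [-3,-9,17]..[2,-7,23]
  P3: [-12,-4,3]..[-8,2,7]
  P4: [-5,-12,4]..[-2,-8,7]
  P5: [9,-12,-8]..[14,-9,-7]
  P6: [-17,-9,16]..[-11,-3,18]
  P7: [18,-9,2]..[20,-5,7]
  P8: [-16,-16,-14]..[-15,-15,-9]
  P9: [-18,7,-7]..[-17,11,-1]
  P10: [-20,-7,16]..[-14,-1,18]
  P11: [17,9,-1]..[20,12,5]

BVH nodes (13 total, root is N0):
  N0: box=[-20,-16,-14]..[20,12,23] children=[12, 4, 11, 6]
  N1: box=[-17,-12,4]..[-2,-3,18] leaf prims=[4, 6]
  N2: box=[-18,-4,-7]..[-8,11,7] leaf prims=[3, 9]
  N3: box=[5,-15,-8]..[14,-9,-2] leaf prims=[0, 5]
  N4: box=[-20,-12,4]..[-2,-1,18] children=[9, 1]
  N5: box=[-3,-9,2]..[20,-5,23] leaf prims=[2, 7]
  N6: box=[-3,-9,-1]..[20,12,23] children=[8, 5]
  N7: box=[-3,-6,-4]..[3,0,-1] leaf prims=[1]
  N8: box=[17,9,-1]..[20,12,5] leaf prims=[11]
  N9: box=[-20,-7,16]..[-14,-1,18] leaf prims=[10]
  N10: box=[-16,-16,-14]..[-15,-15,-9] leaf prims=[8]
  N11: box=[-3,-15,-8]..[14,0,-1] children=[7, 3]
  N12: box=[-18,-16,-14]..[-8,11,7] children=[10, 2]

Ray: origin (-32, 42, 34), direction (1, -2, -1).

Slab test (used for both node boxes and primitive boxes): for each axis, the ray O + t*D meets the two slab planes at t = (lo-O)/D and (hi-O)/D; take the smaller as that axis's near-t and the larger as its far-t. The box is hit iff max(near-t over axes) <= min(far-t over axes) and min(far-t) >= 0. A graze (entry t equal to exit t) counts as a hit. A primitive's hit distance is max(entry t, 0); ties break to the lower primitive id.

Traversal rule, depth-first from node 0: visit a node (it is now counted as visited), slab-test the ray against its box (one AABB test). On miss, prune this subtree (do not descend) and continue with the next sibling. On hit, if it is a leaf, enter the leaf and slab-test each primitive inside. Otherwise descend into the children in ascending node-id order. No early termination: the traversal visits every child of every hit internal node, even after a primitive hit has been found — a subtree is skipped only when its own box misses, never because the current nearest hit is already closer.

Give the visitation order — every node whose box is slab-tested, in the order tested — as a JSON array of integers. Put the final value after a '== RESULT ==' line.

Trace the traversal:
N0 x:[12,52] y:[15,29] z:[11,48] -> hit [15,29], descend [4, 6, 11, 12]
  N4 x:[12,30] y:[43/2,27] z:[16,30] -> hit [43/2,27], descend [1, 9]
    N1 x:[15,30] y:[45/2,27] z:[16,30] -> hit [45/2,27] leaf, test {P4@t=27, P6(miss)}
    N9 x:[12,18] y:[43/2,49/2] z:[16,18] -> miss, prune
  N6 x:[29,52] y:[15,51/2] z:[11,35] -> miss, prune
  N11 x:[29,46] y:[21,57/2] z:[35,42] -> miss, prune
  N12 x:[14,24] y:[31/2,29] z:[27,48] -> miss, prune

order=[0, 4, 1, 9, 6, 11, 12]  |boxes|=7  |leaves|=1  hit=P4

== RESULT ==
[0, 4, 1, 9, 6, 11, 12]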